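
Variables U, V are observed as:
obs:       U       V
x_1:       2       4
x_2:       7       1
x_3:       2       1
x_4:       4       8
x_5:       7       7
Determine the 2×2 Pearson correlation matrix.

Step 1 — column means:
  mean(U) = (2 + 7 + 2 + 4 + 7) / 5 = 22/5 = 4.4
  mean(V) = (4 + 1 + 1 + 8 + 7) / 5 = 21/5 = 4.2

Step 2 — sample variances and covariances s[i,j] = (1/(n-1)) · Σ_k (x_{k,i} - mean_i) · (x_{k,j} - mean_j), with n-1 = 4:
  s[U,U] = ((-2.4)·(-2.4) + (2.6)·(2.6) + (-2.4)·(-2.4) + (-0.4)·(-0.4) + (2.6)·(2.6)) / 4 = 25.2/4 = 6.3
  s[U,V] = ((-2.4)·(-0.2) + (2.6)·(-3.2) + (-2.4)·(-3.2) + (-0.4)·(3.8) + (2.6)·(2.8)) / 4 = 5.6/4 = 1.4
  s[V,V] = ((-0.2)·(-0.2) + (-3.2)·(-3.2) + (-3.2)·(-3.2) + (3.8)·(3.8) + (2.8)·(2.8)) / 4 = 42.8/4 = 10.7
  Sample standard deviations s_i = √(s[i,i]):
  s(U) = √(6.3) = 2.51
  s(V) = √(10.7) = 3.2711

Step 3 — r_{ij} = s_{ij} / (s_i · s_j):
  r[U,U] = 1 (diagonal).
  r[U,V] = 1.4 / (2.51 · 3.2711) = 1.4 / 8.2104 = 0.1705
  r[V,V] = 1 (diagonal).

R is symmetric with unit diagonal. Assembling:

R = [[1, 0.1705],
 [0.1705, 1]]


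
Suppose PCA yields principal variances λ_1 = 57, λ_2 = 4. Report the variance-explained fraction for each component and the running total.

Step 1 — total variance = trace(Sigma) = Σ λ_i = 57 + 4 = 61.

Step 2 — fraction explained by component i = λ_i / Σ λ:
  PC1: 57/61 = 0.9344
  PC2: 4/61 = 0.0656

Step 3 — cumulative fraction after k components = (λ_1 + ... + λ_k) / Σ λ:
  k = 1: 57/61 = 0.9344
  k = 2: (57 + 4)/61 = 61/61 = 1

Summary (fraction, with percent):

explained: PC1 0.9344 (93.44%), PC2 0.0656 (6.56%);  cumulative: 0.9344, 1


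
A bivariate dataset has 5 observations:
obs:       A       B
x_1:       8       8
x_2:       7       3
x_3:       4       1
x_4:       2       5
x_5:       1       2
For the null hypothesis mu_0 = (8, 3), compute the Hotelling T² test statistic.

Step 1 — sample mean vector:
  mean(A) = (8 + 7 + 4 + 2 + 1) / 5 = 22/5 = 4.4
  mean(B) = (8 + 3 + 1 + 5 + 2) / 5 = 19/5 = 3.8
  x̄ = (4.4, 3.8),  deviation x̄ - mu_0 = (4.4, 3.8) - (8, 3) = (-3.6, 0.8).

Step 2 — sample covariance matrix, S[i,j] = (1/(n-1)) · Σ_k (x_{k,i} - mean_i) · (x_{k,j} - mean_j), divisor n-1 = 4:
  S[A,A] = ((3.6)·(3.6) + (2.6)·(2.6) + (-0.4)·(-0.4) + (-2.4)·(-2.4) + (-3.4)·(-3.4)) / 4 = 37.2/4 = 9.3
  S[A,B] = ((3.6)·(4.2) + (2.6)·(-0.8) + (-0.4)·(-2.8) + (-2.4)·(1.2) + (-3.4)·(-1.8)) / 4 = 17.4/4 = 4.35
  S[B,B] = ((4.2)·(4.2) + (-0.8)·(-0.8) + (-2.8)·(-2.8) + (1.2)·(1.2) + (-1.8)·(-1.8)) / 4 = 30.8/4 = 7.7
  S = [[9.3, 4.35],
 [4.35, 7.7]].

Step 3 — invert S. det(S) = 9.3·7.7 - (4.35)² = 52.6875.
  S^{-1} = (1/det) · [[d, -b], [-b, a]] = [[0.1461, -0.0826],
 [-0.0826, 0.1765]].

Step 4 — quadratic form (x̄ - mu_0)^T · S^{-1} · (x̄ - mu_0):
  S^{-1} · (x̄ - mu_0) = (-0.5922, 0.4384),
  (x̄ - mu_0)^T · [...] = (-3.6)·(-0.5922) + (0.8)·(0.4384) = 2.4826.

Step 5 — scale by n: T² = 5 · 2.4826 = 12.4128.

T² ≈ 12.4128


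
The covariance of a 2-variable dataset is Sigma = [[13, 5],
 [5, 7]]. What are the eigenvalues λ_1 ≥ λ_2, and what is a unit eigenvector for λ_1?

Step 1 — characteristic polynomial of 2×2 Sigma:
  det(Sigma - λI) = λ² - trace · λ + det = 0.
  trace = 13 + 7 = 20, det = 13·7 - (5)² = 66.
Step 2 — discriminant:
  Δ = trace² - 4·det = 400 - 264 = 136.
Step 3 — eigenvalues:
  λ = (trace ± √Δ)/2 = (20 ± 11.6619)/2,
  λ_1 = 15.831,  λ_2 = 4.169.

Step 4 — unit eigenvector for λ_1: solve (Sigma - λ_1 I)v = 0. First row:
  (13 - 15.831)·v_x + (5)·v_y = 0, i.e. (-2.831)·v_x + (5)·v_y = 0,
  so v ∝ (b, λ_1 - a) = (5, 2.831) = u.
  ||u|| = √((5)² + (2.831)²) = √(33.0143) ≈ 5.7458,
  v_1 = u/||u|| ≈ (0.8702, 0.4927) (||v_1|| = 1).

λ_1 = 15.831,  λ_2 = 4.169;  v_1 ≈ (0.8702, 0.4927)


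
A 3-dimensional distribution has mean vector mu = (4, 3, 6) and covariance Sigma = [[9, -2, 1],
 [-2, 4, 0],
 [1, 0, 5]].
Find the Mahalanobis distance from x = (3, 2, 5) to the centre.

Step 1 — centre the observation: (x - mu) = (-1, -1, -1).

Step 2 — invert Sigma (cofactor / det for 3×3, or solve directly):
  Sigma^{-1} = [[0.1282, 0.0641, -0.0256],
 [0.0641, 0.2821, -0.0128],
 [-0.0256, -0.0128, 0.2051]].

Step 3 — form the quadratic (x - mu)^T · Sigma^{-1} · (x - mu):
  Sigma^{-1} · (x - mu) = (-0.1667, -0.3333, -0.1667).
  (x - mu)^T · [Sigma^{-1} · (x - mu)] = (-1)·(-0.1667) + (-1)·(-0.3333) + (-1)·(-0.1667) = 0.6667.

Step 4 — take square root: d = √(0.6667) ≈ 0.8165.

d(x, mu) = √(0.6667) ≈ 0.8165


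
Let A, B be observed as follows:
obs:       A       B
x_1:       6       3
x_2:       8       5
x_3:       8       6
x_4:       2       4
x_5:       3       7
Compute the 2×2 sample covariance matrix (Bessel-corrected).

Step 1 — column means:
  mean(A) = (6 + 8 + 8 + 2 + 3) / 5 = 27/5 = 5.4
  mean(B) = (3 + 5 + 6 + 4 + 7) / 5 = 25/5 = 5

Step 2 — sample covariance S[i,j] = (1/(n-1)) · Σ_k (x_{k,i} - mean_i) · (x_{k,j} - mean_j), with n-1 = 4.
  S[A,A] = ((0.6)·(0.6) + (2.6)·(2.6) + (2.6)·(2.6) + (-3.4)·(-3.4) + (-2.4)·(-2.4)) / 4 = 31.2/4 = 7.8
  S[A,B] = ((0.6)·(-2) + (2.6)·(0) + (2.6)·(1) + (-3.4)·(-1) + (-2.4)·(2)) / 4 = 0/4 = 0
  S[B,B] = ((-2)·(-2) + (0)·(0) + (1)·(1) + (-1)·(-1) + (2)·(2)) / 4 = 10/4 = 2.5

S is symmetric (S[j,i] = S[i,j]). Assembling:

S = [[7.8, 0],
 [0, 2.5]]


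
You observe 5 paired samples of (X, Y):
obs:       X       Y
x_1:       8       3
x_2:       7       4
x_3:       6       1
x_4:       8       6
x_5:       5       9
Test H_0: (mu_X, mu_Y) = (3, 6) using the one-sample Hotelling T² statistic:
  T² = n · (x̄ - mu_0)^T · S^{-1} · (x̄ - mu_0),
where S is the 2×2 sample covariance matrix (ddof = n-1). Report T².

Step 1 — sample mean vector:
  mean(X) = (8 + 7 + 6 + 8 + 5) / 5 = 34/5 = 6.8
  mean(Y) = (3 + 4 + 1 + 6 + 9) / 5 = 23/5 = 4.6
  x̄ = (6.8, 4.6),  deviation x̄ - mu_0 = (6.8, 4.6) - (3, 6) = (3.8, -1.4).

Step 2 — sample covariance matrix, S[i,j] = (1/(n-1)) · Σ_k (x_{k,i} - mean_i) · (x_{k,j} - mean_j), divisor n-1 = 4:
  S[X,X] = ((1.2)·(1.2) + (0.2)·(0.2) + (-0.8)·(-0.8) + (1.2)·(1.2) + (-1.8)·(-1.8)) / 4 = 6.8/4 = 1.7
  S[X,Y] = ((1.2)·(-1.6) + (0.2)·(-0.6) + (-0.8)·(-3.6) + (1.2)·(1.4) + (-1.8)·(4.4)) / 4 = -5.4/4 = -1.35
  S[Y,Y] = ((-1.6)·(-1.6) + (-0.6)·(-0.6) + (-3.6)·(-3.6) + (1.4)·(1.4) + (4.4)·(4.4)) / 4 = 37.2/4 = 9.3
  S = [[1.7, -1.35],
 [-1.35, 9.3]].

Step 3 — invert S. det(S) = 1.7·9.3 - (-1.35)² = 13.9875.
  S^{-1} = (1/det) · [[d, -b], [-b, a]] = [[0.6649, 0.0965],
 [0.0965, 0.1215]].

Step 4 — quadratic form (x̄ - mu_0)^T · S^{-1} · (x̄ - mu_0):
  S^{-1} · (x̄ - mu_0) = (2.3914, 0.1966),
  (x̄ - mu_0)^T · [...] = (3.8)·(2.3914) + (-1.4)·(0.1966) = 8.8122.

Step 5 — scale by n: T² = 5 · 8.8122 = 44.0608.

T² ≈ 44.0608


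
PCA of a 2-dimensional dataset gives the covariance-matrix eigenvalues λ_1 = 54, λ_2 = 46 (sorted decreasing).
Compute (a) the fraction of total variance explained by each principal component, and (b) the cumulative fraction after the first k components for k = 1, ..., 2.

Step 1 — total variance = trace(Sigma) = Σ λ_i = 54 + 46 = 100.

Step 2 — fraction explained by component i = λ_i / Σ λ:
  PC1: 54/100 = 0.54
  PC2: 46/100 = 0.46

Step 3 — cumulative fraction after k components = (λ_1 + ... + λ_k) / Σ λ:
  k = 1: 54/100 = 0.54
  k = 2: (54 + 46)/100 = 100/100 = 1

Summary (fraction, with percent):

explained: PC1 0.54 (54%), PC2 0.46 (46%);  cumulative: 0.54, 1


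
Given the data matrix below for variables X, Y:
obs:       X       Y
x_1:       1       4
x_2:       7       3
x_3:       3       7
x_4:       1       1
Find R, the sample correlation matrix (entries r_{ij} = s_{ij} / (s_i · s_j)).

Step 1 — column means:
  mean(X) = (1 + 7 + 3 + 1) / 4 = 12/4 = 3
  mean(Y) = (4 + 3 + 7 + 1) / 4 = 15/4 = 3.75

Step 2 — sample variances and covariances s[i,j] = (1/(n-1)) · Σ_k (x_{k,i} - mean_i) · (x_{k,j} - mean_j), with n-1 = 3:
  s[X,X] = ((-2)·(-2) + (4)·(4) + (0)·(0) + (-2)·(-2)) / 3 = 24/3 = 8
  s[X,Y] = ((-2)·(0.25) + (4)·(-0.75) + (0)·(3.25) + (-2)·(-2.75)) / 3 = 2/3 = 0.6667
  s[Y,Y] = ((0.25)·(0.25) + (-0.75)·(-0.75) + (3.25)·(3.25) + (-2.75)·(-2.75)) / 3 = 18.75/3 = 6.25
  Sample standard deviations s_i = √(s[i,i]):
  s(X) = √(8) = 2.8284
  s(Y) = √(6.25) = 2.5

Step 3 — r_{ij} = s_{ij} / (s_i · s_j):
  r[X,X] = 1 (diagonal).
  r[X,Y] = 0.6667 / (2.8284 · 2.5) = 0.6667 / 7.0711 = 0.0943
  r[Y,Y] = 1 (diagonal).

R is symmetric with unit diagonal. Assembling:

R = [[1, 0.0943],
 [0.0943, 1]]


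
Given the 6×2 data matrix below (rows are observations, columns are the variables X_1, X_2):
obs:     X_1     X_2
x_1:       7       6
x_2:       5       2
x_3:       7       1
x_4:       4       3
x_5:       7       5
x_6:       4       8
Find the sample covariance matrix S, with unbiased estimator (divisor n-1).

Step 1 — column means:
  mean(X_1) = (7 + 5 + 7 + 4 + 7 + 4) / 6 = 34/6 = 5.6667
  mean(X_2) = (6 + 2 + 1 + 3 + 5 + 8) / 6 = 25/6 = 4.1667

Step 2 — sample covariance S[i,j] = (1/(n-1)) · Σ_k (x_{k,i} - mean_i) · (x_{k,j} - mean_j), with n-1 = 5.
  S[X_1,X_1] = ((1.3333)·(1.3333) + (-0.6667)·(-0.6667) + (1.3333)·(1.3333) + (-1.6667)·(-1.6667) + (1.3333)·(1.3333) + (-1.6667)·(-1.6667)) / 5 = 11.3333/5 = 2.2667
  S[X_1,X_2] = ((1.3333)·(1.8333) + (-0.6667)·(-2.1667) + (1.3333)·(-3.1667) + (-1.6667)·(-1.1667) + (1.3333)·(0.8333) + (-1.6667)·(3.8333)) / 5 = -3.6667/5 = -0.7333
  S[X_2,X_2] = ((1.8333)·(1.8333) + (-2.1667)·(-2.1667) + (-3.1667)·(-3.1667) + (-1.1667)·(-1.1667) + (0.8333)·(0.8333) + (3.8333)·(3.8333)) / 5 = 34.8333/5 = 6.9667

S is symmetric (S[j,i] = S[i,j]). Assembling:

S = [[2.2667, -0.7333],
 [-0.7333, 6.9667]]


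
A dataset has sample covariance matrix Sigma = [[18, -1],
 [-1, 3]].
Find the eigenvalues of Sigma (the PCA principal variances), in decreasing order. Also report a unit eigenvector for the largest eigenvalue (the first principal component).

Step 1 — characteristic polynomial of 2×2 Sigma:
  det(Sigma - λI) = λ² - trace · λ + det = 0.
  trace = 18 + 3 = 21, det = 18·3 - (-1)² = 53.
Step 2 — discriminant:
  Δ = trace² - 4·det = 441 - 212 = 229.
Step 3 — eigenvalues:
  λ = (trace ± √Δ)/2 = (21 ± 15.1327)/2,
  λ_1 = 18.0664,  λ_2 = 2.9336.

Step 4 — unit eigenvector for λ_1: solve (Sigma - λ_1 I)v = 0. First row:
  (18 - 18.0664)·v_x + (-1)·v_y = 0, i.e. (-0.0664)·v_x + (-1)·v_y = 0,
  so v ∝ (b, λ_1 - a) = (-1, 0.0664); multiply by -1 so the first entry is positive: u = (1, -0.0664).
  ||u|| = √((1)² + (-0.0664)²) = √(1.0044) ≈ 1.0022,
  v_1 = u/||u|| ≈ (0.9978, -0.0662) (||v_1|| = 1).

λ_1 = 18.0664,  λ_2 = 2.9336;  v_1 ≈ (0.9978, -0.0662)


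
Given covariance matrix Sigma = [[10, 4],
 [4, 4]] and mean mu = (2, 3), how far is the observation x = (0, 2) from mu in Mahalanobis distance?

Step 1 — centre the observation: (x - mu) = (-2, -1).

Step 2 — invert Sigma. det(Sigma) = 10·4 - (4)² = 24.
  Sigma^{-1} = (1/det) · [[d, -b], [-b, a]] = [[0.1667, -0.1667],
 [-0.1667, 0.4167]].

Step 3 — form the quadratic (x - mu)^T · Sigma^{-1} · (x - mu):
  Sigma^{-1} · (x - mu) = (-0.1667, -0.0833).
  (x - mu)^T · [Sigma^{-1} · (x - mu)] = (-2)·(-0.1667) + (-1)·(-0.0833) = 0.4167.

Step 4 — take square root: d = √(0.4167) ≈ 0.6455.

d(x, mu) = √(0.4167) ≈ 0.6455


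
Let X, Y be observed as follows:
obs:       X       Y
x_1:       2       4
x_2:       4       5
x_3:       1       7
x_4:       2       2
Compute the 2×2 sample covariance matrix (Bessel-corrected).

Step 1 — column means:
  mean(X) = (2 + 4 + 1 + 2) / 4 = 9/4 = 2.25
  mean(Y) = (4 + 5 + 7 + 2) / 4 = 18/4 = 4.5

Step 2 — sample covariance S[i,j] = (1/(n-1)) · Σ_k (x_{k,i} - mean_i) · (x_{k,j} - mean_j), with n-1 = 3.
  S[X,X] = ((-0.25)·(-0.25) + (1.75)·(1.75) + (-1.25)·(-1.25) + (-0.25)·(-0.25)) / 3 = 4.75/3 = 1.5833
  S[X,Y] = ((-0.25)·(-0.5) + (1.75)·(0.5) + (-1.25)·(2.5) + (-0.25)·(-2.5)) / 3 = -1.5/3 = -0.5
  S[Y,Y] = ((-0.5)·(-0.5) + (0.5)·(0.5) + (2.5)·(2.5) + (-2.5)·(-2.5)) / 3 = 13/3 = 4.3333

S is symmetric (S[j,i] = S[i,j]). Assembling:

S = [[1.5833, -0.5],
 [-0.5, 4.3333]]


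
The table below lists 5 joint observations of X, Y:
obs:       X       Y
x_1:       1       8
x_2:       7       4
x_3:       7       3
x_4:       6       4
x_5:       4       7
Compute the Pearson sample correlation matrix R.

Step 1 — column means:
  mean(X) = (1 + 7 + 7 + 6 + 4) / 5 = 25/5 = 5
  mean(Y) = (8 + 4 + 3 + 4 + 7) / 5 = 26/5 = 5.2

Step 2 — sample variances and covariances s[i,j] = (1/(n-1)) · Σ_k (x_{k,i} - mean_i) · (x_{k,j} - mean_j), with n-1 = 4:
  s[X,X] = ((-4)·(-4) + (2)·(2) + (2)·(2) + (1)·(1) + (-1)·(-1)) / 4 = 26/4 = 6.5
  s[X,Y] = ((-4)·(2.8) + (2)·(-1.2) + (2)·(-2.2) + (1)·(-1.2) + (-1)·(1.8)) / 4 = -21/4 = -5.25
  s[Y,Y] = ((2.8)·(2.8) + (-1.2)·(-1.2) + (-2.2)·(-2.2) + (-1.2)·(-1.2) + (1.8)·(1.8)) / 4 = 18.8/4 = 4.7
  Sample standard deviations s_i = √(s[i,i]):
  s(X) = √(6.5) = 2.5495
  s(Y) = √(4.7) = 2.1679

Step 3 — r_{ij} = s_{ij} / (s_i · s_j):
  r[X,X] = 1 (diagonal).
  r[X,Y] = -5.25 / (2.5495 · 2.1679) = -5.25 / 5.5272 = -0.9498
  r[Y,Y] = 1 (diagonal).

R is symmetric with unit diagonal. Assembling:

R = [[1, -0.9498],
 [-0.9498, 1]]


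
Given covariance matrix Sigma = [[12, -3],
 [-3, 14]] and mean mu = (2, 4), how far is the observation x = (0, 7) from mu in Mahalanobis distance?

Step 1 — centre the observation: (x - mu) = (-2, 3).

Step 2 — invert Sigma. det(Sigma) = 12·14 - (-3)² = 159.
  Sigma^{-1} = (1/det) · [[d, -b], [-b, a]] = [[0.0881, 0.0189],
 [0.0189, 0.0755]].

Step 3 — form the quadratic (x - mu)^T · Sigma^{-1} · (x - mu):
  Sigma^{-1} · (x - mu) = (-0.1195, 0.1887).
  (x - mu)^T · [Sigma^{-1} · (x - mu)] = (-2)·(-0.1195) + (3)·(0.1887) = 0.805.

Step 4 — take square root: d = √(0.805) ≈ 0.8972.

d(x, mu) = √(0.805) ≈ 0.8972


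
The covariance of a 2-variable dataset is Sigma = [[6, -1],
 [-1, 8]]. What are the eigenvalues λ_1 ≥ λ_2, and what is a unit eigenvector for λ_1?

Step 1 — characteristic polynomial of 2×2 Sigma:
  det(Sigma - λI) = λ² - trace · λ + det = 0.
  trace = 6 + 8 = 14, det = 6·8 - (-1)² = 47.
Step 2 — discriminant:
  Δ = trace² - 4·det = 196 - 188 = 8.
Step 3 — eigenvalues:
  λ = (trace ± √Δ)/2 = (14 ± 2.8284)/2,
  λ_1 = 8.4142,  λ_2 = 5.5858.

Step 4 — unit eigenvector for λ_1: solve (Sigma - λ_1 I)v = 0. First row:
  (6 - 8.4142)·v_x + (-1)·v_y = 0, i.e. (-2.4142)·v_x + (-1)·v_y = 0,
  so v ∝ (b, λ_1 - a) = (-1, 2.4142); multiply by -1 so the first entry is positive: u = (1, -2.4142).
  ||u|| = √((1)² + (-2.4142)²) = √(6.8284) ≈ 2.6131,
  v_1 = u/||u|| ≈ (0.3827, -0.9239) (||v_1|| = 1).

λ_1 = 8.4142,  λ_2 = 5.5858;  v_1 ≈ (0.3827, -0.9239)


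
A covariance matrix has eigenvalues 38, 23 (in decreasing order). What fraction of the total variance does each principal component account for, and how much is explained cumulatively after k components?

Step 1 — total variance = trace(Sigma) = Σ λ_i = 38 + 23 = 61.

Step 2 — fraction explained by component i = λ_i / Σ λ:
  PC1: 38/61 = 0.623
  PC2: 23/61 = 0.377

Step 3 — cumulative fraction after k components = (λ_1 + ... + λ_k) / Σ λ:
  k = 1: 38/61 = 0.623
  k = 2: (38 + 23)/61 = 61/61 = 1

Summary (fraction, with percent):

explained: PC1 0.623 (62.3%), PC2 0.377 (37.7%);  cumulative: 0.623, 1


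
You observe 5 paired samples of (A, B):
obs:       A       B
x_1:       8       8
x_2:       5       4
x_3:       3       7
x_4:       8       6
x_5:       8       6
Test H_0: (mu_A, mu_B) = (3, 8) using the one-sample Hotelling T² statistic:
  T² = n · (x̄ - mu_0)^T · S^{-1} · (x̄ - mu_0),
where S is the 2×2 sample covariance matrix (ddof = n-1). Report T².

Step 1 — sample mean vector:
  mean(A) = (8 + 5 + 3 + 8 + 8) / 5 = 32/5 = 6.4
  mean(B) = (8 + 4 + 7 + 6 + 6) / 5 = 31/5 = 6.2
  x̄ = (6.4, 6.2),  deviation x̄ - mu_0 = (6.4, 6.2) - (3, 8) = (3.4, -1.8).

Step 2 — sample covariance matrix, S[i,j] = (1/(n-1)) · Σ_k (x_{k,i} - mean_i) · (x_{k,j} - mean_j), divisor n-1 = 4:
  S[A,A] = ((1.6)·(1.6) + (-1.4)·(-1.4) + (-3.4)·(-3.4) + (1.6)·(1.6) + (1.6)·(1.6)) / 4 = 21.2/4 = 5.3
  S[A,B] = ((1.6)·(1.8) + (-1.4)·(-2.2) + (-3.4)·(0.8) + (1.6)·(-0.2) + (1.6)·(-0.2)) / 4 = 2.6/4 = 0.65
  S[B,B] = ((1.8)·(1.8) + (-2.2)·(-2.2) + (0.8)·(0.8) + (-0.2)·(-0.2) + (-0.2)·(-0.2)) / 4 = 8.8/4 = 2.2
  S = [[5.3, 0.65],
 [0.65, 2.2]].

Step 3 — invert S. det(S) = 5.3·2.2 - (0.65)² = 11.2375.
  S^{-1} = (1/det) · [[d, -b], [-b, a]] = [[0.1958, -0.0578],
 [-0.0578, 0.4716]].

Step 4 — quadratic form (x̄ - mu_0)^T · S^{-1} · (x̄ - mu_0):
  S^{-1} · (x̄ - mu_0) = (0.7697, -1.0456),
  (x̄ - mu_0)^T · [...] = (3.4)·(0.7697) + (-1.8)·(-1.0456) = 4.4992.

Step 5 — scale by n: T² = 5 · 4.4992 = 22.4961.

T² ≈ 22.4961


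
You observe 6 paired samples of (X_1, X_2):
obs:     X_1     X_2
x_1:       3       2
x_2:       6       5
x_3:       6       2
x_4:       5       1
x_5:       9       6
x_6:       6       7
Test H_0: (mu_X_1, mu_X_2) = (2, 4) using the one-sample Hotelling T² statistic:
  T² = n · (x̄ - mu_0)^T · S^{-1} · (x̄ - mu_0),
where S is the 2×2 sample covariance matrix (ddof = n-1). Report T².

Step 1 — sample mean vector:
  mean(X_1) = (3 + 6 + 6 + 5 + 9 + 6) / 6 = 35/6 = 5.8333
  mean(X_2) = (2 + 5 + 2 + 1 + 6 + 7) / 6 = 23/6 = 3.8333
  x̄ = (5.8333, 3.8333),  deviation x̄ - mu_0 = (5.8333, 3.8333) - (2, 4) = (3.8333, -0.1667).

Step 2 — sample covariance matrix, S[i,j] = (1/(n-1)) · Σ_k (x_{k,i} - mean_i) · (x_{k,j} - mean_j), divisor n-1 = 5:
  S[X_1,X_1] = ((-2.8333)·(-2.8333) + (0.1667)·(0.1667) + (0.1667)·(0.1667) + (-0.8333)·(-0.8333) + (3.1667)·(3.1667) + (0.1667)·(0.1667)) / 5 = 18.8333/5 = 3.7667
  S[X_1,X_2] = ((-2.8333)·(-1.8333) + (0.1667)·(1.1667) + (0.1667)·(-1.8333) + (-0.8333)·(-2.8333) + (3.1667)·(2.1667) + (0.1667)·(3.1667)) / 5 = 14.8333/5 = 2.9667
  S[X_2,X_2] = ((-1.8333)·(-1.8333) + (1.1667)·(1.1667) + (-1.8333)·(-1.8333) + (-2.8333)·(-2.8333) + (2.1667)·(2.1667) + (3.1667)·(3.1667)) / 5 = 30.8333/5 = 6.1667
  S = [[3.7667, 2.9667],
 [2.9667, 6.1667]].

Step 3 — invert S. det(S) = 3.7667·6.1667 - (2.9667)² = 14.4267.
  S^{-1} = (1/det) · [[d, -b], [-b, a]] = [[0.4274, -0.2056],
 [-0.2056, 0.2611]].

Step 4 — quadratic form (x̄ - mu_0)^T · S^{-1} · (x̄ - mu_0):
  S^{-1} · (x̄ - mu_0) = (1.6728, -0.8318),
  (x̄ - mu_0)^T · [...] = (3.8333)·(1.6728) + (-0.1667)·(-0.8318) = 6.5511.

Step 5 — scale by n: T² = 6 · 6.5511 = 39.3068.

T² ≈ 39.3068


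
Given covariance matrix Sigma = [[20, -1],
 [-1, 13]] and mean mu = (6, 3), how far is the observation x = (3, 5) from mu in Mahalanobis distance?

Step 1 — centre the observation: (x - mu) = (-3, 2).

Step 2 — invert Sigma. det(Sigma) = 20·13 - (-1)² = 259.
  Sigma^{-1} = (1/det) · [[d, -b], [-b, a]] = [[0.0502, 0.0039],
 [0.0039, 0.0772]].

Step 3 — form the quadratic (x - mu)^T · Sigma^{-1} · (x - mu):
  Sigma^{-1} · (x - mu) = (-0.1429, 0.1429).
  (x - mu)^T · [Sigma^{-1} · (x - mu)] = (-3)·(-0.1429) + (2)·(0.1429) = 0.7143.

Step 4 — take square root: d = √(0.7143) ≈ 0.8452.

d(x, mu) = √(0.7143) ≈ 0.8452


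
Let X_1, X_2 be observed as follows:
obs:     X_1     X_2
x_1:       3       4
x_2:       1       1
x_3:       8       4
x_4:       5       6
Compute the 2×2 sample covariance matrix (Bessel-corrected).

Step 1 — column means:
  mean(X_1) = (3 + 1 + 8 + 5) / 4 = 17/4 = 4.25
  mean(X_2) = (4 + 1 + 4 + 6) / 4 = 15/4 = 3.75

Step 2 — sample covariance S[i,j] = (1/(n-1)) · Σ_k (x_{k,i} - mean_i) · (x_{k,j} - mean_j), with n-1 = 3.
  S[X_1,X_1] = ((-1.25)·(-1.25) + (-3.25)·(-3.25) + (3.75)·(3.75) + (0.75)·(0.75)) / 3 = 26.75/3 = 8.9167
  S[X_1,X_2] = ((-1.25)·(0.25) + (-3.25)·(-2.75) + (3.75)·(0.25) + (0.75)·(2.25)) / 3 = 11.25/3 = 3.75
  S[X_2,X_2] = ((0.25)·(0.25) + (-2.75)·(-2.75) + (0.25)·(0.25) + (2.25)·(2.25)) / 3 = 12.75/3 = 4.25

S is symmetric (S[j,i] = S[i,j]). Assembling:

S = [[8.9167, 3.75],
 [3.75, 4.25]]


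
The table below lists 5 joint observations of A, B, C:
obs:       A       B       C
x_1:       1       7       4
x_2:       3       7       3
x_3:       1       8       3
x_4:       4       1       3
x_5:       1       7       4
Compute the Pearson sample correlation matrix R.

Step 1 — column means:
  mean(A) = (1 + 3 + 1 + 4 + 1) / 5 = 10/5 = 2
  mean(B) = (7 + 7 + 8 + 1 + 7) / 5 = 30/5 = 6
  mean(C) = (4 + 3 + 3 + 3 + 4) / 5 = 17/5 = 3.4

Step 2 — sample variances and covariances s[i,j] = (1/(n-1)) · Σ_k (x_{k,i} - mean_i) · (x_{k,j} - mean_j), with n-1 = 4:
  s[A,A] = ((-1)·(-1) + (1)·(1) + (-1)·(-1) + (2)·(2) + (-1)·(-1)) / 4 = 8/4 = 2
  s[A,B] = ((-1)·(1) + (1)·(1) + (-1)·(2) + (2)·(-5) + (-1)·(1)) / 4 = -13/4 = -3.25
  s[A,C] = ((-1)·(0.6) + (1)·(-0.4) + (-1)·(-0.4) + (2)·(-0.4) + (-1)·(0.6)) / 4 = -2/4 = -0.5
  s[B,B] = ((1)·(1) + (1)·(1) + (2)·(2) + (-5)·(-5) + (1)·(1)) / 4 = 32/4 = 8
  s[B,C] = ((1)·(0.6) + (1)·(-0.4) + (2)·(-0.4) + (-5)·(-0.4) + (1)·(0.6)) / 4 = 2/4 = 0.5
  s[C,C] = ((0.6)·(0.6) + (-0.4)·(-0.4) + (-0.4)·(-0.4) + (-0.4)·(-0.4) + (0.6)·(0.6)) / 4 = 1.2/4 = 0.3
  Sample standard deviations s_i = √(s[i,i]):
  s(A) = √(2) = 1.4142
  s(B) = √(8) = 2.8284
  s(C) = √(0.3) = 0.5477

Step 3 — r_{ij} = s_{ij} / (s_i · s_j):
  r[A,A] = 1 (diagonal).
  r[A,B] = -3.25 / (1.4142 · 2.8284) = -3.25 / 4 = -0.8125
  r[A,C] = -0.5 / (1.4142 · 0.5477) = -0.5 / 0.7746 = -0.6455
  r[B,B] = 1 (diagonal).
  r[B,C] = 0.5 / (2.8284 · 0.5477) = 0.5 / 1.5492 = 0.3227
  r[C,C] = 1 (diagonal).

R is symmetric with unit diagonal. Assembling:

R = [[1, -0.8125, -0.6455],
 [-0.8125, 1, 0.3227],
 [-0.6455, 0.3227, 1]]


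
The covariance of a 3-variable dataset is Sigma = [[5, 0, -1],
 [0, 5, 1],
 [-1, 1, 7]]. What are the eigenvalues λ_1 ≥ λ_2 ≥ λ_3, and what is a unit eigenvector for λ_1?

Step 1 — characteristic polynomial p(λ) = det(λI - Sigma) = λ³ - tr·λ² + c_1·λ - det, where tr = trace, c_1 = sum of the principal 2×2 minors, det = det(Sigma):
  tr = 5 + 5 + 7 = 17,
  c_1 = (5·5 - (0)²) + (5·7 - (-1)²) + (5·7 - (1)²) = 25 + 34 + 34 = 93,
  det = 5·(5·7 - (1)²) - (0)·((0)·7 - (1)·(-1)) + (-1)·((0)·(1) - 5·(-1)) = 5·(34) - (0)·(1) + (-1)·(5) = 165.
  So p(λ) = λ³ - 17λ² + 93λ - 165.
Step 2 — look for an integer root (rational root theorem: any rational root is an integer divisor of 165). Testing λ = 5:
  p(5) = 125 - 425 + 465 - 165 = 0  ✓
  Dividing out (λ - 5): p(λ) = (λ - 5)(λ² - 12λ + 33).
Step 3 — remaining eigenvalues from the quadratic λ² - 12λ + 33 = 0:
  Δ = 12² - 4·33 = 144 - 132 = 12,  λ = (12 ± √12)/2 = (12 ± 3.4641)/2 ≈ 7.7321 or 4.2679.
  Sorted: λ_1 = 7.7321,  λ_2 = 5,  λ_3 = 4.2679  (check: sum = 17 = tr ✓).

Step 4 — unit eigenvector for λ_1 ≈ 7.7321: v spans the null space of (Sigma - λ_1 I), whose rows are
  r_1 = (-2.7321, 0, -1),  r_2 = (0, -2.7321, 1),  r_3 = (-1, 1, -0.7321).
  v is orthogonal to every row, so take v ∝ r_1 × r_2 = ((0)·(1) - (-1)·(-2.7321), (-1)·(0) - (-2.7321)·(1), (-2.7321)·(-2.7321) - (0)·(0)) ≈ (-2.7321, 2.7321, 7.4641).
  Rescale (multiply by -1 so the first nonzero entry is positive): u = (2.7321, -2.7321, -7.4641).
  ||u|| = √((2.7321)² + (-2.7321)² + (-7.4641)²) = √(70.641) ≈ 8.4048,  v_1 = u/||u|| ≈ (0.3251, -0.3251, -0.8881) (||v_1|| = 1).

λ_1 = 7.7321,  λ_2 = 5,  λ_3 = 4.2679;  v_1 ≈ (0.3251, -0.3251, -0.8881)


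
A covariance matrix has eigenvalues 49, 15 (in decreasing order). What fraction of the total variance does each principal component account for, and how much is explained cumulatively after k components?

Step 1 — total variance = trace(Sigma) = Σ λ_i = 49 + 15 = 64.

Step 2 — fraction explained by component i = λ_i / Σ λ:
  PC1: 49/64 = 0.7656
  PC2: 15/64 = 0.2344

Step 3 — cumulative fraction after k components = (λ_1 + ... + λ_k) / Σ λ:
  k = 1: 49/64 = 0.7656
  k = 2: (49 + 15)/64 = 64/64 = 1

Summary (fraction, with percent):

explained: PC1 0.7656 (76.56%), PC2 0.2344 (23.44%);  cumulative: 0.7656, 1


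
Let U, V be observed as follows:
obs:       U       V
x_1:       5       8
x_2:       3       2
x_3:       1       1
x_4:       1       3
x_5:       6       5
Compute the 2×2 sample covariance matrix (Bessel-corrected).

Step 1 — column means:
  mean(U) = (5 + 3 + 1 + 1 + 6) / 5 = 16/5 = 3.2
  mean(V) = (8 + 2 + 1 + 3 + 5) / 5 = 19/5 = 3.8

Step 2 — sample covariance S[i,j] = (1/(n-1)) · Σ_k (x_{k,i} - mean_i) · (x_{k,j} - mean_j), with n-1 = 4.
  S[U,U] = ((1.8)·(1.8) + (-0.2)·(-0.2) + (-2.2)·(-2.2) + (-2.2)·(-2.2) + (2.8)·(2.8)) / 4 = 20.8/4 = 5.2
  S[U,V] = ((1.8)·(4.2) + (-0.2)·(-1.8) + (-2.2)·(-2.8) + (-2.2)·(-0.8) + (2.8)·(1.2)) / 4 = 19.2/4 = 4.8
  S[V,V] = ((4.2)·(4.2) + (-1.8)·(-1.8) + (-2.8)·(-2.8) + (-0.8)·(-0.8) + (1.2)·(1.2)) / 4 = 30.8/4 = 7.7

S is symmetric (S[j,i] = S[i,j]). Assembling:

S = [[5.2, 4.8],
 [4.8, 7.7]]


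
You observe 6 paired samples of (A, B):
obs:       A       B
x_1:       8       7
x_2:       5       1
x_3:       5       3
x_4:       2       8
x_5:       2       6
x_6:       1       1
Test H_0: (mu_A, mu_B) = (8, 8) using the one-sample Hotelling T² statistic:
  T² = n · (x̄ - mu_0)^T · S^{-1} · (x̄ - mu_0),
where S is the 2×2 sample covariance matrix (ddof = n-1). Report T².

Step 1 — sample mean vector:
  mean(A) = (8 + 5 + 5 + 2 + 2 + 1) / 6 = 23/6 = 3.8333
  mean(B) = (7 + 1 + 3 + 8 + 6 + 1) / 6 = 26/6 = 4.3333
  x̄ = (3.8333, 4.3333),  deviation x̄ - mu_0 = (3.8333, 4.3333) - (8, 8) = (-4.1667, -3.6667).

Step 2 — sample covariance matrix, S[i,j] = (1/(n-1)) · Σ_k (x_{k,i} - mean_i) · (x_{k,j} - mean_j), divisor n-1 = 5:
  S[A,A] = ((4.1667)·(4.1667) + (1.1667)·(1.1667) + (1.1667)·(1.1667) + (-1.8333)·(-1.8333) + (-1.8333)·(-1.8333) + (-2.8333)·(-2.8333)) / 5 = 34.8333/5 = 6.9667
  S[A,B] = ((4.1667)·(2.6667) + (1.1667)·(-3.3333) + (1.1667)·(-1.3333) + (-1.8333)·(3.6667) + (-1.8333)·(1.6667) + (-2.8333)·(-3.3333)) / 5 = 5.3333/5 = 1.0667
  S[B,B] = ((2.6667)·(2.6667) + (-3.3333)·(-3.3333) + (-1.3333)·(-1.3333) + (3.6667)·(3.6667) + (1.6667)·(1.6667) + (-3.3333)·(-3.3333)) / 5 = 47.3333/5 = 9.4667
  S = [[6.9667, 1.0667],
 [1.0667, 9.4667]].

Step 3 — invert S. det(S) = 6.9667·9.4667 - (1.0667)² = 64.8133.
  S^{-1} = (1/det) · [[d, -b], [-b, a]] = [[0.1461, -0.0165],
 [-0.0165, 0.1075]].

Step 4 — quadratic form (x̄ - mu_0)^T · S^{-1} · (x̄ - mu_0):
  S^{-1} · (x̄ - mu_0) = (-0.5482, -0.3256),
  (x̄ - mu_0)^T · [...] = (-4.1667)·(-0.5482) + (-3.6667)·(-0.3256) = 3.478.

Step 5 — scale by n: T² = 6 · 3.478 = 20.8681.

T² ≈ 20.8681


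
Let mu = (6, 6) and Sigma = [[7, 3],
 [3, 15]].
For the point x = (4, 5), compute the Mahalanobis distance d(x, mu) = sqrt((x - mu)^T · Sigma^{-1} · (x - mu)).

Step 1 — centre the observation: (x - mu) = (-2, -1).

Step 2 — invert Sigma. det(Sigma) = 7·15 - (3)² = 96.
  Sigma^{-1} = (1/det) · [[d, -b], [-b, a]] = [[0.1562, -0.0312],
 [-0.0312, 0.0729]].

Step 3 — form the quadratic (x - mu)^T · Sigma^{-1} · (x - mu):
  Sigma^{-1} · (x - mu) = (-0.2812, -0.0104).
  (x - mu)^T · [Sigma^{-1} · (x - mu)] = (-2)·(-0.2812) + (-1)·(-0.0104) = 0.5729.

Step 4 — take square root: d = √(0.5729) ≈ 0.7569.

d(x, mu) = √(0.5729) ≈ 0.7569


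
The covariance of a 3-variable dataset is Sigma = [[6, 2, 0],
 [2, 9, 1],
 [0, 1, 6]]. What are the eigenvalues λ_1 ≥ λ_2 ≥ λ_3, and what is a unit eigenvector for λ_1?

Step 1 — characteristic polynomial p(λ) = det(λI - Sigma) = λ³ - tr·λ² + c_1·λ - det, where tr = trace, c_1 = sum of the principal 2×2 minors, det = det(Sigma):
  tr = 6 + 9 + 6 = 21,
  c_1 = (6·9 - (2)²) + (6·6 - (0)²) + (9·6 - (1)²) = 50 + 36 + 53 = 139,
  det = 6·(9·6 - (1)²) - (2)·((2)·6 - (1)·(0)) + (0)·((2)·(1) - 9·(0)) = 6·(53) - (2)·(12) + (0)·(2) = 294.
  So p(λ) = λ³ - 21λ² + 139λ - 294.
Step 2 — look for an integer root (rational root theorem: any rational root is an integer divisor of 294). Testing λ = 6:
  p(6) = 216 - 756 + 834 - 294 = 0  ✓
  Dividing out (λ - 6): p(λ) = (λ - 6)(λ² - 15λ + 49).
Step 3 — remaining eigenvalues from the quadratic λ² - 15λ + 49 = 0:
  Δ = 15² - 4·49 = 225 - 196 = 29,  λ = (15 ± √29)/2 = (15 ± 5.3852)/2 ≈ 10.1926 or 4.8074.
  Sorted: λ_1 = 10.1926,  λ_2 = 6,  λ_3 = 4.8074  (check: sum = 21 = tr ✓).

Step 4 — unit eigenvector for λ_1 ≈ 10.1926: v spans the null space of (Sigma - λ_1 I), whose rows are
  r_1 = (-4.1926, 2, 0),  r_2 = (2, -1.1926, 1),  r_3 = (0, 1, -4.1926).
  v is orthogonal to every row, so take v ∝ r_1 × r_2 = ((2)·(1) - (0)·(-1.1926), (0)·(2) - (-4.1926)·(1), (-4.1926)·(-1.1926) - (2)·(2)) ≈ (2, 4.1926, 1).
  Let u = (2, 4.1926, 1).
  ||u|| = √((2)² + (4.1926)² + (1)²) = √(22.5777) ≈ 4.7516,  v_1 = u/||u|| ≈ (0.4209, 0.8824, 0.2105) (||v_1|| = 1).

λ_1 = 10.1926,  λ_2 = 6,  λ_3 = 4.8074;  v_1 ≈ (0.4209, 0.8824, 0.2105)


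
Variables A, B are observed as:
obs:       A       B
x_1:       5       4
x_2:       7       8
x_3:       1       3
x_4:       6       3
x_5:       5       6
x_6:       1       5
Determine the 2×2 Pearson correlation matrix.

Step 1 — column means:
  mean(A) = (5 + 7 + 1 + 6 + 5 + 1) / 6 = 25/6 = 4.1667
  mean(B) = (4 + 8 + 3 + 3 + 6 + 5) / 6 = 29/6 = 4.8333

Step 2 — sample variances and covariances s[i,j] = (1/(n-1)) · Σ_k (x_{k,i} - mean_i) · (x_{k,j} - mean_j), with n-1 = 5:
  s[A,A] = ((0.8333)·(0.8333) + (2.8333)·(2.8333) + (-3.1667)·(-3.1667) + (1.8333)·(1.8333) + (0.8333)·(0.8333) + (-3.1667)·(-3.1667)) / 5 = 32.8333/5 = 6.5667
  s[A,B] = ((0.8333)·(-0.8333) + (2.8333)·(3.1667) + (-3.1667)·(-1.8333) + (1.8333)·(-1.8333) + (0.8333)·(1.1667) + (-3.1667)·(0.1667)) / 5 = 11.1667/5 = 2.2333
  s[B,B] = ((-0.8333)·(-0.8333) + (3.1667)·(3.1667) + (-1.8333)·(-1.8333) + (-1.8333)·(-1.8333) + (1.1667)·(1.1667) + (0.1667)·(0.1667)) / 5 = 18.8333/5 = 3.7667
  Sample standard deviations s_i = √(s[i,i]):
  s(A) = √(6.5667) = 2.5626
  s(B) = √(3.7667) = 1.9408

Step 3 — r_{ij} = s_{ij} / (s_i · s_j):
  r[A,A] = 1 (diagonal).
  r[A,B] = 2.2333 / (2.5626 · 1.9408) = 2.2333 / 4.9734 = 0.4491
  r[B,B] = 1 (diagonal).

R is symmetric with unit diagonal. Assembling:

R = [[1, 0.4491],
 [0.4491, 1]]


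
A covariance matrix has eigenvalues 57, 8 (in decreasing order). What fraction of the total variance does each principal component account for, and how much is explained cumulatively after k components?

Step 1 — total variance = trace(Sigma) = Σ λ_i = 57 + 8 = 65.

Step 2 — fraction explained by component i = λ_i / Σ λ:
  PC1: 57/65 = 0.8769
  PC2: 8/65 = 0.1231

Step 3 — cumulative fraction after k components = (λ_1 + ... + λ_k) / Σ λ:
  k = 1: 57/65 = 0.8769
  k = 2: (57 + 8)/65 = 65/65 = 1

Summary (fraction, with percent):

explained: PC1 0.8769 (87.69%), PC2 0.1231 (12.31%);  cumulative: 0.8769, 1


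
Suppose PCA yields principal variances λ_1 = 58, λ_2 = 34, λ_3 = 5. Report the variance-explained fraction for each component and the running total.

Step 1 — total variance = trace(Sigma) = Σ λ_i = 58 + 34 + 5 = 97.

Step 2 — fraction explained by component i = λ_i / Σ λ:
  PC1: 58/97 = 0.5979
  PC2: 34/97 = 0.3505
  PC3: 5/97 = 0.0515

Step 3 — cumulative fraction after k components = (λ_1 + ... + λ_k) / Σ λ:
  k = 1: 58/97 = 0.5979
  k = 2: (58 + 34)/97 = 92/97 = 0.9485
  k = 3: (58 + 34 + 5)/97 = 97/97 = 1

Summary (fraction, with percent):

explained: PC1 0.5979 (59.79%), PC2 0.3505 (35.05%), PC3 0.0515 (5.15%);  cumulative: 0.5979, 0.9485, 1


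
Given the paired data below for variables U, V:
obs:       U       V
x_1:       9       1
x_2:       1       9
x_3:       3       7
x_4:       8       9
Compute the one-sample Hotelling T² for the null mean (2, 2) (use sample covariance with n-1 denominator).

Step 1 — sample mean vector:
  mean(U) = (9 + 1 + 3 + 8) / 4 = 21/4 = 5.25
  mean(V) = (1 + 9 + 7 + 9) / 4 = 26/4 = 6.5
  x̄ = (5.25, 6.5),  deviation x̄ - mu_0 = (5.25, 6.5) - (2, 2) = (3.25, 4.5).

Step 2 — sample covariance matrix, S[i,j] = (1/(n-1)) · Σ_k (x_{k,i} - mean_i) · (x_{k,j} - mean_j), divisor n-1 = 3:
  S[U,U] = ((3.75)·(3.75) + (-4.25)·(-4.25) + (-2.25)·(-2.25) + (2.75)·(2.75)) / 3 = 44.75/3 = 14.9167
  S[U,V] = ((3.75)·(-5.5) + (-4.25)·(2.5) + (-2.25)·(0.5) + (2.75)·(2.5)) / 3 = -25.5/3 = -8.5
  S[V,V] = ((-5.5)·(-5.5) + (2.5)·(2.5) + (0.5)·(0.5) + (2.5)·(2.5)) / 3 = 43/3 = 14.3333
  S = [[14.9167, -8.5],
 [-8.5, 14.3333]].

Step 3 — invert S. det(S) = 14.9167·14.3333 - (-8.5)² = 141.5556.
  S^{-1} = (1/det) · [[d, -b], [-b, a]] = [[0.1013, 0.06],
 [0.06, 0.1054]].

Step 4 — quadratic form (x̄ - mu_0)^T · S^{-1} · (x̄ - mu_0):
  S^{-1} · (x̄ - mu_0) = (0.5993, 0.6693),
  (x̄ - mu_0)^T · [...] = (3.25)·(0.5993) + (4.5)·(0.6693) = 4.9598.

Step 5 — scale by n: T² = 4 · 4.9598 = 19.8391.

T² ≈ 19.8391


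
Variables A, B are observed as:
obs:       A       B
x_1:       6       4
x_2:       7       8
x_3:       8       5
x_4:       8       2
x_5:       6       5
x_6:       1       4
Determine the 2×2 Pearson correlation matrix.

Step 1 — column means:
  mean(A) = (6 + 7 + 8 + 8 + 6 + 1) / 6 = 36/6 = 6
  mean(B) = (4 + 8 + 5 + 2 + 5 + 4) / 6 = 28/6 = 4.6667

Step 2 — sample variances and covariances s[i,j] = (1/(n-1)) · Σ_k (x_{k,i} - mean_i) · (x_{k,j} - mean_j), with n-1 = 5:
  s[A,A] = ((0)·(0) + (1)·(1) + (2)·(2) + (2)·(2) + (0)·(0) + (-5)·(-5)) / 5 = 34/5 = 6.8
  s[A,B] = ((0)·(-0.6667) + (1)·(3.3333) + (2)·(0.3333) + (2)·(-2.6667) + (0)·(0.3333) + (-5)·(-0.6667)) / 5 = 2/5 = 0.4
  s[B,B] = ((-0.6667)·(-0.6667) + (3.3333)·(3.3333) + (0.3333)·(0.3333) + (-2.6667)·(-2.6667) + (0.3333)·(0.3333) + (-0.6667)·(-0.6667)) / 5 = 19.3333/5 = 3.8667
  Sample standard deviations s_i = √(s[i,i]):
  s(A) = √(6.8) = 2.6077
  s(B) = √(3.8667) = 1.9664

Step 3 — r_{ij} = s_{ij} / (s_i · s_j):
  r[A,A] = 1 (diagonal).
  r[A,B] = 0.4 / (2.6077 · 1.9664) = 0.4 / 5.1277 = 0.078
  r[B,B] = 1 (diagonal).

R is symmetric with unit diagonal. Assembling:

R = [[1, 0.078],
 [0.078, 1]]


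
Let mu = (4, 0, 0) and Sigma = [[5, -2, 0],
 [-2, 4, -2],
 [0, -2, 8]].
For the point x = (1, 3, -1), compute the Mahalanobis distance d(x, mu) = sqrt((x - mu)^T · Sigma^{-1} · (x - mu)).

Step 1 — centre the observation: (x - mu) = (-3, 3, -1).

Step 2 — invert Sigma (cofactor / det for 3×3, or solve directly):
  Sigma^{-1} = [[0.2593, 0.1481, 0.037],
 [0.1481, 0.3704, 0.0926],
 [0.037, 0.0926, 0.1481]].

Step 3 — form the quadratic (x - mu)^T · Sigma^{-1} · (x - mu):
  Sigma^{-1} · (x - mu) = (-0.3704, 0.5741, 0.0185).
  (x - mu)^T · [Sigma^{-1} · (x - mu)] = (-3)·(-0.3704) + (3)·(0.5741) + (-1)·(0.0185) = 2.8148.

Step 4 — take square root: d = √(2.8148) ≈ 1.6777.

d(x, mu) = √(2.8148) ≈ 1.6777


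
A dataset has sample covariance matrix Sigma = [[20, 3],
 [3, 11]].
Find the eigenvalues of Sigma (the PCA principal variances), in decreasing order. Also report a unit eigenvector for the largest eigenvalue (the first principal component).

Step 1 — characteristic polynomial of 2×2 Sigma:
  det(Sigma - λI) = λ² - trace · λ + det = 0.
  trace = 20 + 11 = 31, det = 20·11 - (3)² = 211.
Step 2 — discriminant:
  Δ = trace² - 4·det = 961 - 844 = 117.
Step 3 — eigenvalues:
  λ = (trace ± √Δ)/2 = (31 ± 10.8167)/2,
  λ_1 = 20.9083,  λ_2 = 10.0917.

Step 4 — unit eigenvector for λ_1: solve (Sigma - λ_1 I)v = 0. First row:
  (20 - 20.9083)·v_x + (3)·v_y = 0, i.e. (-0.9083)·v_x + (3)·v_y = 0,
  so v ∝ (b, λ_1 - a) = (3, 0.9083) = u.
  ||u|| = √((3)² + (0.9083)²) = √(9.8251) ≈ 3.1345,
  v_1 = u/||u|| ≈ (0.9571, 0.2898) (||v_1|| = 1).

λ_1 = 20.9083,  λ_2 = 10.0917;  v_1 ≈ (0.9571, 0.2898)


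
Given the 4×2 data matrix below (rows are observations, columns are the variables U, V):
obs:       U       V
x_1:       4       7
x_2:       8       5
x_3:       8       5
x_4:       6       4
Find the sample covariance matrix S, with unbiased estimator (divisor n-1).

Step 1 — column means:
  mean(U) = (4 + 8 + 8 + 6) / 4 = 26/4 = 6.5
  mean(V) = (7 + 5 + 5 + 4) / 4 = 21/4 = 5.25

Step 2 — sample covariance S[i,j] = (1/(n-1)) · Σ_k (x_{k,i} - mean_i) · (x_{k,j} - mean_j), with n-1 = 3.
  S[U,U] = ((-2.5)·(-2.5) + (1.5)·(1.5) + (1.5)·(1.5) + (-0.5)·(-0.5)) / 3 = 11/3 = 3.6667
  S[U,V] = ((-2.5)·(1.75) + (1.5)·(-0.25) + (1.5)·(-0.25) + (-0.5)·(-1.25)) / 3 = -4.5/3 = -1.5
  S[V,V] = ((1.75)·(1.75) + (-0.25)·(-0.25) + (-0.25)·(-0.25) + (-1.25)·(-1.25)) / 3 = 4.75/3 = 1.5833

S is symmetric (S[j,i] = S[i,j]). Assembling:

S = [[3.6667, -1.5],
 [-1.5, 1.5833]]


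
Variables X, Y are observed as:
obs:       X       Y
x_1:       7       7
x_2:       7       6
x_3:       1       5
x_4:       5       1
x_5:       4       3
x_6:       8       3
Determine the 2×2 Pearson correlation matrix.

Step 1 — column means:
  mean(X) = (7 + 7 + 1 + 5 + 4 + 8) / 6 = 32/6 = 5.3333
  mean(Y) = (7 + 6 + 5 + 1 + 3 + 3) / 6 = 25/6 = 4.1667

Step 2 — sample variances and covariances s[i,j] = (1/(n-1)) · Σ_k (x_{k,i} - mean_i) · (x_{k,j} - mean_j), with n-1 = 5:
  s[X,X] = ((1.6667)·(1.6667) + (1.6667)·(1.6667) + (-4.3333)·(-4.3333) + (-0.3333)·(-0.3333) + (-1.3333)·(-1.3333) + (2.6667)·(2.6667)) / 5 = 33.3333/5 = 6.6667
  s[X,Y] = ((1.6667)·(2.8333) + (1.6667)·(1.8333) + (-4.3333)·(0.8333) + (-0.3333)·(-3.1667) + (-1.3333)·(-1.1667) + (2.6667)·(-1.1667)) / 5 = 3.6667/5 = 0.7333
  s[Y,Y] = ((2.8333)·(2.8333) + (1.8333)·(1.8333) + (0.8333)·(0.8333) + (-3.1667)·(-3.1667) + (-1.1667)·(-1.1667) + (-1.1667)·(-1.1667)) / 5 = 24.8333/5 = 4.9667
  Sample standard deviations s_i = √(s[i,i]):
  s(X) = √(6.6667) = 2.582
  s(Y) = √(4.9667) = 2.2286

Step 3 — r_{ij} = s_{ij} / (s_i · s_j):
  r[X,X] = 1 (diagonal).
  r[X,Y] = 0.7333 / (2.582 · 2.2286) = 0.7333 / 5.7542 = 0.1274
  r[Y,Y] = 1 (diagonal).

R is symmetric with unit diagonal. Assembling:

R = [[1, 0.1274],
 [0.1274, 1]]


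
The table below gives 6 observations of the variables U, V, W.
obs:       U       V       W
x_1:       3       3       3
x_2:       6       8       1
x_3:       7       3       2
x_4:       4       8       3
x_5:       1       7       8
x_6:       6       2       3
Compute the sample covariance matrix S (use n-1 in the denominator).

Step 1 — column means:
  mean(U) = (3 + 6 + 7 + 4 + 1 + 6) / 6 = 27/6 = 4.5
  mean(V) = (3 + 8 + 3 + 8 + 7 + 2) / 6 = 31/6 = 5.1667
  mean(W) = (3 + 1 + 2 + 3 + 8 + 3) / 6 = 20/6 = 3.3333

Step 2 — sample covariance S[i,j] = (1/(n-1)) · Σ_k (x_{k,i} - mean_i) · (x_{k,j} - mean_j), with n-1 = 5.
  S[U,U] = ((-1.5)·(-1.5) + (1.5)·(1.5) + (2.5)·(2.5) + (-0.5)·(-0.5) + (-3.5)·(-3.5) + (1.5)·(1.5)) / 5 = 25.5/5 = 5.1
  S[U,V] = ((-1.5)·(-2.1667) + (1.5)·(2.8333) + (2.5)·(-2.1667) + (-0.5)·(2.8333) + (-3.5)·(1.8333) + (1.5)·(-3.1667)) / 5 = -10.5/5 = -2.1
  S[U,W] = ((-1.5)·(-0.3333) + (1.5)·(-2.3333) + (2.5)·(-1.3333) + (-0.5)·(-0.3333) + (-3.5)·(4.6667) + (1.5)·(-0.3333)) / 5 = -23/5 = -4.6
  S[V,V] = ((-2.1667)·(-2.1667) + (2.8333)·(2.8333) + (-2.1667)·(-2.1667) + (2.8333)·(2.8333) + (1.8333)·(1.8333) + (-3.1667)·(-3.1667)) / 5 = 38.8333/5 = 7.7667
  S[V,W] = ((-2.1667)·(-0.3333) + (2.8333)·(-2.3333) + (-2.1667)·(-1.3333) + (2.8333)·(-0.3333) + (1.8333)·(4.6667) + (-3.1667)·(-0.3333)) / 5 = 5.6667/5 = 1.1333
  S[W,W] = ((-0.3333)·(-0.3333) + (-2.3333)·(-2.3333) + (-1.3333)·(-1.3333) + (-0.3333)·(-0.3333) + (4.6667)·(4.6667) + (-0.3333)·(-0.3333)) / 5 = 29.3333/5 = 5.8667

S is symmetric (S[j,i] = S[i,j]). Assembling:

S = [[5.1, -2.1, -4.6],
 [-2.1, 7.7667, 1.1333],
 [-4.6, 1.1333, 5.8667]]


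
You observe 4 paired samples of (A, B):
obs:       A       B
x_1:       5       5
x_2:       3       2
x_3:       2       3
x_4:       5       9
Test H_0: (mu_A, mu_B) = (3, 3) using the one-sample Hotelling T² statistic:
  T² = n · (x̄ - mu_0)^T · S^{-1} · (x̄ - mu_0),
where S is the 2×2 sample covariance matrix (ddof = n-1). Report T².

Step 1 — sample mean vector:
  mean(A) = (5 + 3 + 2 + 5) / 4 = 15/4 = 3.75
  mean(B) = (5 + 2 + 3 + 9) / 4 = 19/4 = 4.75
  x̄ = (3.75, 4.75),  deviation x̄ - mu_0 = (3.75, 4.75) - (3, 3) = (0.75, 1.75).

Step 2 — sample covariance matrix, S[i,j] = (1/(n-1)) · Σ_k (x_{k,i} - mean_i) · (x_{k,j} - mean_j), divisor n-1 = 3:
  S[A,A] = ((1.25)·(1.25) + (-0.75)·(-0.75) + (-1.75)·(-1.75) + (1.25)·(1.25)) / 3 = 6.75/3 = 2.25
  S[A,B] = ((1.25)·(0.25) + (-0.75)·(-2.75) + (-1.75)·(-1.75) + (1.25)·(4.25)) / 3 = 10.75/3 = 3.5833
  S[B,B] = ((0.25)·(0.25) + (-2.75)·(-2.75) + (-1.75)·(-1.75) + (4.25)·(4.25)) / 3 = 28.75/3 = 9.5833
  S = [[2.25, 3.5833],
 [3.5833, 9.5833]].

Step 3 — invert S. det(S) = 2.25·9.5833 - (3.5833)² = 8.7222.
  S^{-1} = (1/det) · [[d, -b], [-b, a]] = [[1.0987, -0.4108],
 [-0.4108, 0.258]].

Step 4 — quadratic form (x̄ - mu_0)^T · S^{-1} · (x̄ - mu_0):
  S^{-1} · (x̄ - mu_0) = (0.1051, 0.1433),
  (x̄ - mu_0)^T · [...] = (0.75)·(0.1051) + (1.75)·(0.1433) = 0.3296.

Step 5 — scale by n: T² = 4 · 0.3296 = 1.3185.

T² ≈ 1.3185
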